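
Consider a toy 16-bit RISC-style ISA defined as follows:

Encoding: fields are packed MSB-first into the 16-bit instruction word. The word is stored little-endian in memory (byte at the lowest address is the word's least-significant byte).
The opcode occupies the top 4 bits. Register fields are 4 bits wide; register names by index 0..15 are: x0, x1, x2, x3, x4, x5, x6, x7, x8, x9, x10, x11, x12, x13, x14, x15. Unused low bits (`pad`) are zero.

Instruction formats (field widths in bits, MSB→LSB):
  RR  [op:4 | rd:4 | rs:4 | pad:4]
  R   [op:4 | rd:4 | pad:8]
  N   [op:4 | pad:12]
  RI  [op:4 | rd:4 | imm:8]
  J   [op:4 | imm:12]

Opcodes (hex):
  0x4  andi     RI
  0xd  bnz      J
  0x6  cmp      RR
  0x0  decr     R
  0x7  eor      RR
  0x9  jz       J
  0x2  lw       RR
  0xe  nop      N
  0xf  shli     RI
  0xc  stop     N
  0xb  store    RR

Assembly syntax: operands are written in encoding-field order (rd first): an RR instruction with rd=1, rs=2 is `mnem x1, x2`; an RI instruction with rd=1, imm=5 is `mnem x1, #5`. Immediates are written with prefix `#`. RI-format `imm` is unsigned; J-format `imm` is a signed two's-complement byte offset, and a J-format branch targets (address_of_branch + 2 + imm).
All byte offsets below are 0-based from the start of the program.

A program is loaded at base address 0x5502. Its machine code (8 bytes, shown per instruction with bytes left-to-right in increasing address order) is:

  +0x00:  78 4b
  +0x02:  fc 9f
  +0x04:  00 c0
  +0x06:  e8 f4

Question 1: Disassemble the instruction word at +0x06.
shli x4, #232

[06] e8 f4 → 0xf4e8
  op=0xf4e8>>12=0xf ⇒ shli (RI)
  [11:8] rd=4 = x4
  [7:0] imm=232 = #232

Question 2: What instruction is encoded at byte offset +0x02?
jz #-4

[02] fc 9f → 0x9ffc
  opcode bits[15:12]=0x9: jz/J
  imm@[11:0]=0xffc (s12→-4) ⇒ #-4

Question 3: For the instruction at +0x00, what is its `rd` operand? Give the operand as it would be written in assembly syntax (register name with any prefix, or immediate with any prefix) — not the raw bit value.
x11

@+00  little-endian(78 4b) = 0x4b78
  top 4b → 0x4 → andi [RI]
  rd: (w>>8)&0xf=0xb → x11
  imm: (w>>0)&0xff=0x78 → #120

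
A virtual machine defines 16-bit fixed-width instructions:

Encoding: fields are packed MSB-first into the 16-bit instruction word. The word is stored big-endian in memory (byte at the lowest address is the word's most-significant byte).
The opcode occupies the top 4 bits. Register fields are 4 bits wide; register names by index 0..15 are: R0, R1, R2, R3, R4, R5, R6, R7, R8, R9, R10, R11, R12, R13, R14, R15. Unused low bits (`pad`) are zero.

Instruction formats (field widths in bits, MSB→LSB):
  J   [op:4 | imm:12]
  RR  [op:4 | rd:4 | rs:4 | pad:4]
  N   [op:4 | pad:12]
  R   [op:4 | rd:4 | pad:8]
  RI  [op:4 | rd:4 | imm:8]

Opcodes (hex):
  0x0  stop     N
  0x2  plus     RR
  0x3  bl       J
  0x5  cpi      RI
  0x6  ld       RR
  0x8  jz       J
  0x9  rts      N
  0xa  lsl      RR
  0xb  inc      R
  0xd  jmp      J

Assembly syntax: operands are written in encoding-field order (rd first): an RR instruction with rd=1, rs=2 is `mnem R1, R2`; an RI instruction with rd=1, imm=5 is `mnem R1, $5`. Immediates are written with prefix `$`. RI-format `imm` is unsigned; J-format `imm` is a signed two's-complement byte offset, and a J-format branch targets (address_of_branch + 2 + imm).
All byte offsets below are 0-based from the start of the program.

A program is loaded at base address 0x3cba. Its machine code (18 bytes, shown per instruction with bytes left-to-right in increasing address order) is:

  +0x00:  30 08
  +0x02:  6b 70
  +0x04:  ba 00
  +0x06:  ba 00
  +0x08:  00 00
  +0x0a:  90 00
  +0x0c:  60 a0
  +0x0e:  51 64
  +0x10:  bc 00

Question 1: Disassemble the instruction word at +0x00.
[00] 30 08 → 0x3008
  top 4b → 0x3 → bl [J]
  imm@[11:0]=0x8 ⇒ $8

bl $8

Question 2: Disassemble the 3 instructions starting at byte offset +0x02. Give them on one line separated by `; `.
[02] 6b 70 → 0x6b70
  top 4b → 0x6 → ld [RR]
  rd: (w>>8)&0xf=0xb → R11
  rs: (w>>4)&0xf=0x7 → R7
[04] ba 00 → 0xba00
  top 4b → 0xb → inc [R]
  rd: (w>>8)&0xf=0xa → R10
[06] ba 00 → 0xba00
  top 4b → 0xb → inc [R]
  rd: (w>>8)&0xf=0xa → R10

ld R11, R7; inc R10; inc R10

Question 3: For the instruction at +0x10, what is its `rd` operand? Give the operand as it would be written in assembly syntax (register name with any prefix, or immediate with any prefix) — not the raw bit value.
+0x10: bc 00 ⇒ word 0xbc00 (big)
  top 4b → 0xb → inc [R]
  rd@[11:8]=0xc ⇒ R12

R12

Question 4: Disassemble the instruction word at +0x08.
+0x08: 00 00 ⇒ word 0x0000 (big)
  opcode bits[15:12]=0x0: stop/N

stop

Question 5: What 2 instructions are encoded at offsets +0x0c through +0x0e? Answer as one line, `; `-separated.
ld R0, R10; cpi R1, $100

off 0x0c: read 60 a0 as big → 0x60a0
  op=0x60a0>>12=0x6 ⇒ ld (RR)
  rd@[11:8]=0x0 ⇒ R0
  rs@[7:4]=0xa ⇒ R10
off 0x0e: read 51 64 as big → 0x5164
  op=0x5164>>12=0x5 ⇒ cpi (RI)
  rd@[11:8]=0x1 ⇒ R1
  imm@[7:0]=0x64 ⇒ $100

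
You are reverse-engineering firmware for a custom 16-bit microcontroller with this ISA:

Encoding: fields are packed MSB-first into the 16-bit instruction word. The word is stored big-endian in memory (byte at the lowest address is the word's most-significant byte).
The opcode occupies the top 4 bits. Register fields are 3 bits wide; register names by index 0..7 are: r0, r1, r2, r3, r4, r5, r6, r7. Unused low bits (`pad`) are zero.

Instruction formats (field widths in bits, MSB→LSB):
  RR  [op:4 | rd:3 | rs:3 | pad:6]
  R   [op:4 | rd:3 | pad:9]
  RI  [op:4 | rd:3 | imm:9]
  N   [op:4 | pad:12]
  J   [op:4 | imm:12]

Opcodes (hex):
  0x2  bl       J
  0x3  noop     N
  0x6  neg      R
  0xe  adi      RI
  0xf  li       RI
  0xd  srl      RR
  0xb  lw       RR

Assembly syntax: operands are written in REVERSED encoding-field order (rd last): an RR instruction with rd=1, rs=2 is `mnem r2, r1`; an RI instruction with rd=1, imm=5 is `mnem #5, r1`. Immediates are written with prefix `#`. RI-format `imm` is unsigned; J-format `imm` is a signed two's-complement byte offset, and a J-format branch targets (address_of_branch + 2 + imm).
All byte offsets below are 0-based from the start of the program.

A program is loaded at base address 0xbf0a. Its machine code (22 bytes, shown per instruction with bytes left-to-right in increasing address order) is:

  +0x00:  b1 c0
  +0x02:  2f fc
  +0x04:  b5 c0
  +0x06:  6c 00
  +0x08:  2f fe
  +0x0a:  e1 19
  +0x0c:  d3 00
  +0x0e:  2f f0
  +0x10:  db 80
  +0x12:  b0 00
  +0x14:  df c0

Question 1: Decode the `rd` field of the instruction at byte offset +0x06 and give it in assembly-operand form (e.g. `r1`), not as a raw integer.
off 0x06: read 6c 00 as big → 0x6c00
  top 4b → 0x6 → neg [R]
  rd: (w>>9)&0x7=0x6 → r6

r6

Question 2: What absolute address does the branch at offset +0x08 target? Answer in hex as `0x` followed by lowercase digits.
@+08  big-endian(2f fe) = 0x2ffe
  opcode bits[15:12]=0x2: bl/J
  imm@[11:0]=0xffe (s12→-2) ⇒ #-2
  target = base 0xbf0a + off 0x08 + 2 + imm -2 = 0xbf12

0xbf12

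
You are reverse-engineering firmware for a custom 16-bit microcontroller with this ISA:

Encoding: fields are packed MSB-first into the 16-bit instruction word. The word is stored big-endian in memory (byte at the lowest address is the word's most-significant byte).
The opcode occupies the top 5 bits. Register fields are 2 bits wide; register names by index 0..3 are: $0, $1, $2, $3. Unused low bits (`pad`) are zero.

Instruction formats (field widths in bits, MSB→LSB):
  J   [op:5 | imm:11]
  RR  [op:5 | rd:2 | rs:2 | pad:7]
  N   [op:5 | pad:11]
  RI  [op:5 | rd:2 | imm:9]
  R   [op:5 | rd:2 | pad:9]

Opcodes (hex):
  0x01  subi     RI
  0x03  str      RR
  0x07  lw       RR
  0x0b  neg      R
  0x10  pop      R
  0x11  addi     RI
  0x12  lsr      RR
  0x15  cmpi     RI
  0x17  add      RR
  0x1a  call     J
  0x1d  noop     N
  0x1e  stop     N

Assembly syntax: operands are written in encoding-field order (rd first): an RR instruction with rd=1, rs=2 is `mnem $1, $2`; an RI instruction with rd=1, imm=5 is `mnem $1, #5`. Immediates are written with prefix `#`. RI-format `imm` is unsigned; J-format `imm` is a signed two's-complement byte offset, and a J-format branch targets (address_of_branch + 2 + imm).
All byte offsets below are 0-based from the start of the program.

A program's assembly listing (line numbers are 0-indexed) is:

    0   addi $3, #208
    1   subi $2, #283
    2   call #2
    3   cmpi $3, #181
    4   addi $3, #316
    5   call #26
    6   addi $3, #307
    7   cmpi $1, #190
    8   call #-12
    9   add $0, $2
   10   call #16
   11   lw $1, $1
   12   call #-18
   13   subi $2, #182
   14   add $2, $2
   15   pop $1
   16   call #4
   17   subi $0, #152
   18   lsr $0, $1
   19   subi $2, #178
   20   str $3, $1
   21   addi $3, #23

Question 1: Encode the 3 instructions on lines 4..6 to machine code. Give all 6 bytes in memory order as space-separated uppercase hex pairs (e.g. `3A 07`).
8F 3C D0 1A 8F 33

line 4 (addi): pack op=0x11:5|rd=3:2|imm=316:9 = 0x8f3c; big→ 8f 3c
line 5 (call): pack op=0x1a:5|imm=26:11 = 0xd01a; big→ d0 1a
line 6 (addi): pack op=0x11:5|rd=3:2|imm=307:9 = 0x8f33; big→ 8f 33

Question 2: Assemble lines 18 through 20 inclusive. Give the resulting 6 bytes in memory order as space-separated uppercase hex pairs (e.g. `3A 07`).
90 80 0C B2 1E 80

L18: lsr op=0x12:5|rd=0:2|rs=1:2|pad=0:7 ⇒ 0x9080 ⇒ big 90 80
L19: subi op=0x1:5|rd=2:2|imm=178:9 ⇒ 0x0cb2 ⇒ big 0c b2
L20: str op=0x3:5|rd=3:2|rs=1:2|pad=0:7 ⇒ 0x1e80 ⇒ big 1e 80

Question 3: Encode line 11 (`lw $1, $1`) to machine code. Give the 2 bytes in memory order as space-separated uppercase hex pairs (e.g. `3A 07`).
3A 80

line 11 (lw): pack op=0x7:5|rd=1:2|rs=1:2|pad=0:7 = 0x3a80; big→ 3a 80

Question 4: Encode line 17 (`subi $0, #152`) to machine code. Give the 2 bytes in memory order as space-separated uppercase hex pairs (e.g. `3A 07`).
08 98

line 17 (subi): pack op=0x1:5|rd=0:2|imm=152:9 = 0x0898; big→ 08 98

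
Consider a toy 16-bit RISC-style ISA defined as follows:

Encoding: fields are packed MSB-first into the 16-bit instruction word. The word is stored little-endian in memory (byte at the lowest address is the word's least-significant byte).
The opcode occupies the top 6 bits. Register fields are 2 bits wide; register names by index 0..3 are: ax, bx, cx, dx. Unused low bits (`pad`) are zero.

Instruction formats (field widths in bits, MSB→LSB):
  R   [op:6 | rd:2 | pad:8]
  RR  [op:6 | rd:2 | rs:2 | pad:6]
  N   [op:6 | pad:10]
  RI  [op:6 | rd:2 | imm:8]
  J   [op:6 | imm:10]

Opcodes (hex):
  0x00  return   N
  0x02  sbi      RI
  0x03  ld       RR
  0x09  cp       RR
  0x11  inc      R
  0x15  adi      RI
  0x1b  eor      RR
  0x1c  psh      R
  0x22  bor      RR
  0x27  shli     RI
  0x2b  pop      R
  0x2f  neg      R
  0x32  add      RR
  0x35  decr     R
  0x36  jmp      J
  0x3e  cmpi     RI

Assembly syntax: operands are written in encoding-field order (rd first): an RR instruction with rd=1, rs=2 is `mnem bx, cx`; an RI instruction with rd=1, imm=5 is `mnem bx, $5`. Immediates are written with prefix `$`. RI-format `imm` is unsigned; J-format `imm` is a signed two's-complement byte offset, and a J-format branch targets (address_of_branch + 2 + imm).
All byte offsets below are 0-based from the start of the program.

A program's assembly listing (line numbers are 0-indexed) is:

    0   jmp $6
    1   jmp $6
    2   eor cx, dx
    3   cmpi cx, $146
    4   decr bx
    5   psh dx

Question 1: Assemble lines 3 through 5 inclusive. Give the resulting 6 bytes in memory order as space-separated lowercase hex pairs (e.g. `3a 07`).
92 fa 00 d5 00 73

L3: cmpi op=0x3e:6|rd=2:2|imm=146:8 ⇒ 0xfa92 ⇒ little 92 fa
L4: decr op=0x35:6|rd=1:2|pad=0:8 ⇒ 0xd500 ⇒ little 00 d5
L5: psh op=0x1c:6|rd=3:2|pad=0:8 ⇒ 0x7300 ⇒ little 00 73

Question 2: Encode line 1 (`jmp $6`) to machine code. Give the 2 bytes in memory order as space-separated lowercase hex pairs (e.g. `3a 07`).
06 d8

1. jmp fields op=0x36:6|imm=6:10 → word d806h → 06 d8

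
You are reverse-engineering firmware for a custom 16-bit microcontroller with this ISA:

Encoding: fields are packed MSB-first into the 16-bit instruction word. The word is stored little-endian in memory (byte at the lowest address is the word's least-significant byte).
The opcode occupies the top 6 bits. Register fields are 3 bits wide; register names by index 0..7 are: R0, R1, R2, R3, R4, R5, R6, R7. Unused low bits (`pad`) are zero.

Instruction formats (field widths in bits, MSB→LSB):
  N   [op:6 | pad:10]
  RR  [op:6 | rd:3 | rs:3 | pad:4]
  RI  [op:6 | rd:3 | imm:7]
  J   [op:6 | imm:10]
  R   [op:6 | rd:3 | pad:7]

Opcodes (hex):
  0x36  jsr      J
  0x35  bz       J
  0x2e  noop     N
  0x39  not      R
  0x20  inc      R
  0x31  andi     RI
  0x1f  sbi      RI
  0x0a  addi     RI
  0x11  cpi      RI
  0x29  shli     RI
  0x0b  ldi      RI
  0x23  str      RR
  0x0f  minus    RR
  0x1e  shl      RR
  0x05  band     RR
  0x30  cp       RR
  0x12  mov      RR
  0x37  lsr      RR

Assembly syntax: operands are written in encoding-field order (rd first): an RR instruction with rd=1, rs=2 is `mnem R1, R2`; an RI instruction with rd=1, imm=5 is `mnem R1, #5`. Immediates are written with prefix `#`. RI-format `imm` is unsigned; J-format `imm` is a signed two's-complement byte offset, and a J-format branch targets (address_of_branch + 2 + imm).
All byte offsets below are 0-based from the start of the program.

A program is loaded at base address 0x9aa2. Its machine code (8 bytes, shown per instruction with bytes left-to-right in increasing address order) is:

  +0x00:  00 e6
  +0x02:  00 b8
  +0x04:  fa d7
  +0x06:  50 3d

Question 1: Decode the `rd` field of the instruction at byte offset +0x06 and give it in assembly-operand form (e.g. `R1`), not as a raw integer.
R2

off 0x06: read 50 3d as little → 0x3d50
  top 6b → 0xf → minus [RR]
  rd: (w>>7)&0x7=0x2 → R2
  rs: (w>>4)&0x7=0x5 → R5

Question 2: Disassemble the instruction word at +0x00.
not R4

off 0x00: read 00 e6 as little → 0xe600
  opcode bits[15:10]=0x39: not/R
  rd@[9:7]=0x4 ⇒ R4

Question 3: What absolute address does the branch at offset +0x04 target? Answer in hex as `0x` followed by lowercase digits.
@+04  little-endian(fa d7) = 0xd7fa
  top 6b → 0x35 → bz [J]
  [9:0] imm=1018 (s10→-6) = #-6
  target = base 0x9aa2 + off 0x04 + 2 + imm -6 = 0x9aa2

0x9aa2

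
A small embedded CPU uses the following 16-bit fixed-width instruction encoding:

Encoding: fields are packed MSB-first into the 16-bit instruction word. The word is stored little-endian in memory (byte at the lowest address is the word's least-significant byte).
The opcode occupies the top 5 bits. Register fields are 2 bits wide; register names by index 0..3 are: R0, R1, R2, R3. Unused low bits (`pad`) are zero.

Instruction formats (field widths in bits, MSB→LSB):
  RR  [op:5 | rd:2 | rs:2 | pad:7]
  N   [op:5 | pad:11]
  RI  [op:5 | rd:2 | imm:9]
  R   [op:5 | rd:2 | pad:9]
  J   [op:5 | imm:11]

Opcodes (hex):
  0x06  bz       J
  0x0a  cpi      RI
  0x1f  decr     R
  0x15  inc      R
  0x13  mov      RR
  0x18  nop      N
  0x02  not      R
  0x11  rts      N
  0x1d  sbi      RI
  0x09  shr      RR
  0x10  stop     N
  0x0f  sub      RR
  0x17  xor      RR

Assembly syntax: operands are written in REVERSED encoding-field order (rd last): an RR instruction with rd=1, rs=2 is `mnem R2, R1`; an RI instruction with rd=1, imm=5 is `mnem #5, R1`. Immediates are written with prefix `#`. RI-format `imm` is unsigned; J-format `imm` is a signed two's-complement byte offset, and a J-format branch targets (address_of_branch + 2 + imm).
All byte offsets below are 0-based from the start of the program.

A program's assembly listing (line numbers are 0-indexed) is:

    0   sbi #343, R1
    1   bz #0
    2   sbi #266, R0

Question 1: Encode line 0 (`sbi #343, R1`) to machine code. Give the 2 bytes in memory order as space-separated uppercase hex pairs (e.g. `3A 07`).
57 EB

line 0 (sbi): pack op=0x1d:5|rd=1:2|imm=343:9 = 0xeb57; little→ 57 eb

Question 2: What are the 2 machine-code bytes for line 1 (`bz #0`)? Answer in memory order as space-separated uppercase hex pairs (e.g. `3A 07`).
1. bz fields op=0x6:5|imm=0:11 → word 3000h → 00 30

00 30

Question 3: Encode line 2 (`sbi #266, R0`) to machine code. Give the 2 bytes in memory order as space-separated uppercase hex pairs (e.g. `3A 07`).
L2: sbi op=0x1d:5|rd=0:2|imm=266:9 ⇒ 0xe90a ⇒ little 0a e9

0A E9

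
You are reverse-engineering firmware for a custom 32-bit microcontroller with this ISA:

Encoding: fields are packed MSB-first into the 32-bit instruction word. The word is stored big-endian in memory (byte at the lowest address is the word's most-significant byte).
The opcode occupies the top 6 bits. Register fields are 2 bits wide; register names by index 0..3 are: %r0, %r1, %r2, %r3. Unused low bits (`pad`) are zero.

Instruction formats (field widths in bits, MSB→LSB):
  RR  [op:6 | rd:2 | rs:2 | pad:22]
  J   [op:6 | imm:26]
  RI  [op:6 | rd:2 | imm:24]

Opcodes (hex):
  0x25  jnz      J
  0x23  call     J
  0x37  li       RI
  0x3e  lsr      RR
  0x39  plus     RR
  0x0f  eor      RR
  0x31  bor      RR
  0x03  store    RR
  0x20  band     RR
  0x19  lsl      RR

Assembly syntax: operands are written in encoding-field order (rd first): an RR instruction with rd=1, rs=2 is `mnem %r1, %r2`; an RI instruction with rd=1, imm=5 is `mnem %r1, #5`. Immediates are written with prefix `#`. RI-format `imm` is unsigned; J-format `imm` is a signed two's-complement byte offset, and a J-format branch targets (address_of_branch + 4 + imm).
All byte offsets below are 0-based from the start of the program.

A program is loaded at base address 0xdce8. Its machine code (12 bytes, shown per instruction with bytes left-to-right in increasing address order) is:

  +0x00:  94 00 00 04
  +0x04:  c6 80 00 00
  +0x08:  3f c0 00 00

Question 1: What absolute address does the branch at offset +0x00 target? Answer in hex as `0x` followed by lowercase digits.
off 0x00: read 94 00 00 04 as big → 0x94000004
  op=0x94000004>>26=0x25 ⇒ jnz (J)
  imm@[25:0]=0x4 ⇒ #4
  target = base 0xdce8 + off 0x00 + 4 + imm 4 = 0xdcf0

0xdcf0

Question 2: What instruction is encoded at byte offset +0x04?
off 0x04: read c6 80 00 00 as big → 0xc6800000
  opcode bits[31:26]=0x31: bor/RR
  [25:24] rd=2 = %r2
  [23:22] rs=2 = %r2

bor %r2, %r2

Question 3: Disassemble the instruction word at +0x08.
+0x08: 3f c0 00 00 ⇒ word 0x3fc00000 (big)
  opcode bits[31:26]=0xf: eor/RR
  rd: (w>>24)&0x3=0x3 → %r3
  rs: (w>>22)&0x3=0x3 → %r3

eor %r3, %r3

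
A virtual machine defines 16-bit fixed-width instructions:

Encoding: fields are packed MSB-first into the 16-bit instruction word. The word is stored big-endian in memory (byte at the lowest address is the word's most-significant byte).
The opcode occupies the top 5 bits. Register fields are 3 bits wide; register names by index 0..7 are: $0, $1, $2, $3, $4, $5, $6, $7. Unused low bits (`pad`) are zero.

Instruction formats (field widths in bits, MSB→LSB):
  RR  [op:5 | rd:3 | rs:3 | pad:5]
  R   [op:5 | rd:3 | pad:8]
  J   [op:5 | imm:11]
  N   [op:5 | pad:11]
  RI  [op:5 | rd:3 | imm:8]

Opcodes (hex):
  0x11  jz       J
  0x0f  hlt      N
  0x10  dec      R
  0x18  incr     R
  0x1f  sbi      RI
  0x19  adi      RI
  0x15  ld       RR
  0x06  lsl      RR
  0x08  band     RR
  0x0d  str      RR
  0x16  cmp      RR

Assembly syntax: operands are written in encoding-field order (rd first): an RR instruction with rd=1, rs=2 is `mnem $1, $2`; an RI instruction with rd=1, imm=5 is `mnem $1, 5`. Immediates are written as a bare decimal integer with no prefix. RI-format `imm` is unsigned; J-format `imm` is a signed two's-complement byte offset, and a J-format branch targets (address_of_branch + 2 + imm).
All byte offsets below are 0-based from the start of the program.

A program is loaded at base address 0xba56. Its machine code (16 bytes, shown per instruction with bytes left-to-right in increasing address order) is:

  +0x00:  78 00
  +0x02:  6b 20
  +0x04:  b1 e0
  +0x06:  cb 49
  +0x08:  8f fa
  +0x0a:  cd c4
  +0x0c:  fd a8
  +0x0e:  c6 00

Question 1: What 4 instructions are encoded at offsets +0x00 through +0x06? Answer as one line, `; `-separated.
@+00  big-endian(78 00) = 0x7800
  opcode bits[15:11]=0xf: hlt/N
@+02  big-endian(6b 20) = 0x6b20
  opcode bits[15:11]=0xd: str/RR
  rd@[10:8]=0x3 ⇒ $3
  rs@[7:5]=0x1 ⇒ $1
@+04  big-endian(b1 e0) = 0xb1e0
  opcode bits[15:11]=0x16: cmp/RR
  rd@[10:8]=0x1 ⇒ $1
  rs@[7:5]=0x7 ⇒ $7
@+06  big-endian(cb 49) = 0xcb49
  opcode bits[15:11]=0x19: adi/RI
  rd@[10:8]=0x3 ⇒ $3
  imm@[7:0]=0x49 ⇒ 73

hlt; str $3, $1; cmp $1, $7; adi $3, 73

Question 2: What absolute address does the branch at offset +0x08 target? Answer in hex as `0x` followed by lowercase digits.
+0x08: 8f fa ⇒ word 0x8ffa (big)
  top 5b → 0x11 → jz [J]
  [10:0] imm=2042 (s11→-6) = -6
  target = base 0xba56 + off 0x08 + 2 + imm -6 = 0xba5a

0xba5a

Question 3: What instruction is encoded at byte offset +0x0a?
@+0a  big-endian(cd c4) = 0xcdc4
  opcode bits[15:11]=0x19: adi/RI
  rd@[10:8]=0x5 ⇒ $5
  imm@[7:0]=0xc4 ⇒ 196

adi $5, 196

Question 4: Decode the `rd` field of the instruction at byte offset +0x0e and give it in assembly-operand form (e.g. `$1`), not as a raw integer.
+0x0e: c6 00 ⇒ word 0xc600 (big)
  top 5b → 0x18 → incr [R]
  rd: (w>>8)&0x7=0x6 → $6

$6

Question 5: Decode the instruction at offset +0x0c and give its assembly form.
sbi $5, 168

off 0x0c: read fd a8 as big → 0xfda8
  op=0xfda8>>11=0x1f ⇒ sbi (RI)
  [10:8] rd=5 = $5
  [7:0] imm=168 = 168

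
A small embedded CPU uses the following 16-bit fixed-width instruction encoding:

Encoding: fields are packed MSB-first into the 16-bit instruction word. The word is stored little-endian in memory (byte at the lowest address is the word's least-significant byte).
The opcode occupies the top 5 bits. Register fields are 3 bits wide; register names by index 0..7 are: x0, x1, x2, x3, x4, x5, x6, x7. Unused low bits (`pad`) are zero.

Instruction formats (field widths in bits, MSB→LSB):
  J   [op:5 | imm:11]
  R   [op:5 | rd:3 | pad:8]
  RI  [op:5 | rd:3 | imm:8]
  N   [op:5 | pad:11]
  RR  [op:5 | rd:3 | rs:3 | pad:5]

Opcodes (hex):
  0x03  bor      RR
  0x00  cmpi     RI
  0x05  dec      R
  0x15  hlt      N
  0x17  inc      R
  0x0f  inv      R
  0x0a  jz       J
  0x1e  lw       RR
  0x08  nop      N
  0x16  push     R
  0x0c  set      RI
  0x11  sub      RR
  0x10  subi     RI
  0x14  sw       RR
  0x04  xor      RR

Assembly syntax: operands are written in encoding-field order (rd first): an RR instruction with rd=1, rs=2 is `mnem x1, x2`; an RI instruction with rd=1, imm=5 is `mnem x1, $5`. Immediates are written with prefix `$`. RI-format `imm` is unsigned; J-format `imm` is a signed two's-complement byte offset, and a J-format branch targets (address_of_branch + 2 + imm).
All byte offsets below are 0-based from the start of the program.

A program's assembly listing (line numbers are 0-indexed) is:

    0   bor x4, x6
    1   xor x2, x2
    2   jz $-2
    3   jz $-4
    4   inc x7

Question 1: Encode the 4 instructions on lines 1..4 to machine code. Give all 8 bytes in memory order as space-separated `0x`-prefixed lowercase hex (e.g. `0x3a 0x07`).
L1: xor op=0x4:5|rd=2:3|rs=2:3|pad=0:5 ⇒ 0x2240 ⇒ little 40 22
L2: jz op=0xa:5|imm=-2:11 ⇒ 0x57fe ⇒ little fe 57
L3: jz op=0xa:5|imm=-4:11 ⇒ 0x57fc ⇒ little fc 57
L4: inc op=0x17:5|rd=7:3|pad=0:8 ⇒ 0xbf00 ⇒ little 00 bf

0x40 0x22 0xfe 0x57 0xfc 0x57 0x00 0xbf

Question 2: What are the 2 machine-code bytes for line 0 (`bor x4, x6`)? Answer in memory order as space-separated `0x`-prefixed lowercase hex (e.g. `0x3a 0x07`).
L0: bor op=0x3:5|rd=4:3|rs=6:3|pad=0:5 ⇒ 0x1cc0 ⇒ little c0 1c

0xc0 0x1c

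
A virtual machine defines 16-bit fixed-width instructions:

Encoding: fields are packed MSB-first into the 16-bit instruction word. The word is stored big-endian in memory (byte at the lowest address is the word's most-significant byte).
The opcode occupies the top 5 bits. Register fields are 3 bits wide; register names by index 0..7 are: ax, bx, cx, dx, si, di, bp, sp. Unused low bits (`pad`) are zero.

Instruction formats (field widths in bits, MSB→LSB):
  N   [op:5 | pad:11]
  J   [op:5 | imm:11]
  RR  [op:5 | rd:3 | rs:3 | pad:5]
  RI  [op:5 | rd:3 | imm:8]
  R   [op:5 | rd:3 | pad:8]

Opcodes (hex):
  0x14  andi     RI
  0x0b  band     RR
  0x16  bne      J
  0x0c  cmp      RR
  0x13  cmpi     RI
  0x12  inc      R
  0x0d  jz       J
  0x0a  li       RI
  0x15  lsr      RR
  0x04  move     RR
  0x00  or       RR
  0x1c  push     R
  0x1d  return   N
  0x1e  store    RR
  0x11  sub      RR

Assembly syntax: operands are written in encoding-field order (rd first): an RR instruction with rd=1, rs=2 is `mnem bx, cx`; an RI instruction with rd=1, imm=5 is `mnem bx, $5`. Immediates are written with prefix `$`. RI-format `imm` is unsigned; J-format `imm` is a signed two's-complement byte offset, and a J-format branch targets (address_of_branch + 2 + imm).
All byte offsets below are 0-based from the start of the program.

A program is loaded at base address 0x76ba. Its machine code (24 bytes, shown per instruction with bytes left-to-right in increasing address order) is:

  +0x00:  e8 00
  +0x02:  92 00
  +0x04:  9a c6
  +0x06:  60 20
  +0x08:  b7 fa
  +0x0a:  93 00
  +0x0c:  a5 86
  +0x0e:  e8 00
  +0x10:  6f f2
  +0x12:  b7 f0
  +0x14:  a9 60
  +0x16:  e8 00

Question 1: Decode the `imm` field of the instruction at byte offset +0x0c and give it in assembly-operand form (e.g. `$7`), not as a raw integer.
off 0x0c: read a5 86 as big → 0xa586
  opcode bits[15:11]=0x14: andi/RI
  rd: (w>>8)&0x7=0x5 → di
  imm: (w>>0)&0xff=0x86 → $134

$134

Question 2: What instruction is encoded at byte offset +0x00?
@+00  big-endian(e8 00) = 0xe800
  opcode bits[15:11]=0x1d: return/N

return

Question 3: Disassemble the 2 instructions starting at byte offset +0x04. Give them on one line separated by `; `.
[04] 9a c6 → 0x9ac6
  top 5b → 0x13 → cmpi [RI]
  [10:8] rd=2 = cx
  [7:0] imm=198 = $198
[06] 60 20 → 0x6020
  top 5b → 0xc → cmp [RR]
  [10:8] rd=0 = ax
  [7:5] rs=1 = bx

cmpi cx, $198; cmp ax, bx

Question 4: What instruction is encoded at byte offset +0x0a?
inc dx

off 0x0a: read 93 00 as big → 0x9300
  top 5b → 0x12 → inc [R]
  [10:8] rd=3 = dx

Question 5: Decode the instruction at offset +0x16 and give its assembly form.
return

[16] e8 00 → 0xe800
  top 5b → 0x1d → return [N]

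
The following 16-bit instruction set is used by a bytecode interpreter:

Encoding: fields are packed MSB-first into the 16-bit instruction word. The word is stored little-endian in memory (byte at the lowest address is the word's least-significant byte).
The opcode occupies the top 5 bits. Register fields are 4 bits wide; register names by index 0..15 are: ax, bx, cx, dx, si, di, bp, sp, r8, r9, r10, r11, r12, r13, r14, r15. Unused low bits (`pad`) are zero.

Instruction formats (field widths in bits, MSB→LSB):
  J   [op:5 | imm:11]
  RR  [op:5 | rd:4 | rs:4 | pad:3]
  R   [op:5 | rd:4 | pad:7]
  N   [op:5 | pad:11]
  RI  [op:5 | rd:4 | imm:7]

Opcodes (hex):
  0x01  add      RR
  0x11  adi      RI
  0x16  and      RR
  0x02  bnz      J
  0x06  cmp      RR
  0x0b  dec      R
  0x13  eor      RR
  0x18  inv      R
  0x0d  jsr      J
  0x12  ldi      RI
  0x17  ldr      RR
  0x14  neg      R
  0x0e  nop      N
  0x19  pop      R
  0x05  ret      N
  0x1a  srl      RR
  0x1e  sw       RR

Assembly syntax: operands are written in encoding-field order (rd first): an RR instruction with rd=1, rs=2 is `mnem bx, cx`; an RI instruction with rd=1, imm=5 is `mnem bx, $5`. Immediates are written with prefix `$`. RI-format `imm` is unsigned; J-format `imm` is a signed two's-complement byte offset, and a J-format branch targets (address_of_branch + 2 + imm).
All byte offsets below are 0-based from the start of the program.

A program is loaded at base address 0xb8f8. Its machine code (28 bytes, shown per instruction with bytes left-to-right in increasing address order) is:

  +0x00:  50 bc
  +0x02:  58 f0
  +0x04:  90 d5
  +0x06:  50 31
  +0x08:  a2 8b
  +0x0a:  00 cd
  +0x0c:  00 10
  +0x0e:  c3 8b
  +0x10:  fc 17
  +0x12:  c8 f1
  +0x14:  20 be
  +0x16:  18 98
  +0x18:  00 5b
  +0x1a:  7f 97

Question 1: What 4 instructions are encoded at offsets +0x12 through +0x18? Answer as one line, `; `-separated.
sw dx, r9; ldr r12, si; eor ax, dx; dec bp

@+12  little-endian(c8 f1) = 0xf1c8
  opcode bits[15:11]=0x1e: sw/RR
  [10:7] rd=3 = dx
  [6:3] rs=9 = r9
@+14  little-endian(20 be) = 0xbe20
  opcode bits[15:11]=0x17: ldr/RR
  [10:7] rd=12 = r12
  [6:3] rs=4 = si
@+16  little-endian(18 98) = 0x9818
  opcode bits[15:11]=0x13: eor/RR
  [10:7] rd=0 = ax
  [6:3] rs=3 = dx
@+18  little-endian(00 5b) = 0x5b00
  opcode bits[15:11]=0xb: dec/R
  [10:7] rd=6 = bp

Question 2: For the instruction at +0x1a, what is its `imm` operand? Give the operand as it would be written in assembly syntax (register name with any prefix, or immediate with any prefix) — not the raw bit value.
off 0x1a: read 7f 97 as little → 0x977f
  op=0x977f>>11=0x12 ⇒ ldi (RI)
  [10:7] rd=14 = r14
  [6:0] imm=127 = $127

$127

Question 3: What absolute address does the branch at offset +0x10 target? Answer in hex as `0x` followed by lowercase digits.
[10] fc 17 → 0x17fc
  op=0x17fc>>11=0x2 ⇒ bnz (J)
  imm: (w>>0)&0x7ff=0x7fc (s11→-4) → $-4
  target = base 0xb8f8 + off 0x10 + 2 + imm -4 = 0xb906

0xb906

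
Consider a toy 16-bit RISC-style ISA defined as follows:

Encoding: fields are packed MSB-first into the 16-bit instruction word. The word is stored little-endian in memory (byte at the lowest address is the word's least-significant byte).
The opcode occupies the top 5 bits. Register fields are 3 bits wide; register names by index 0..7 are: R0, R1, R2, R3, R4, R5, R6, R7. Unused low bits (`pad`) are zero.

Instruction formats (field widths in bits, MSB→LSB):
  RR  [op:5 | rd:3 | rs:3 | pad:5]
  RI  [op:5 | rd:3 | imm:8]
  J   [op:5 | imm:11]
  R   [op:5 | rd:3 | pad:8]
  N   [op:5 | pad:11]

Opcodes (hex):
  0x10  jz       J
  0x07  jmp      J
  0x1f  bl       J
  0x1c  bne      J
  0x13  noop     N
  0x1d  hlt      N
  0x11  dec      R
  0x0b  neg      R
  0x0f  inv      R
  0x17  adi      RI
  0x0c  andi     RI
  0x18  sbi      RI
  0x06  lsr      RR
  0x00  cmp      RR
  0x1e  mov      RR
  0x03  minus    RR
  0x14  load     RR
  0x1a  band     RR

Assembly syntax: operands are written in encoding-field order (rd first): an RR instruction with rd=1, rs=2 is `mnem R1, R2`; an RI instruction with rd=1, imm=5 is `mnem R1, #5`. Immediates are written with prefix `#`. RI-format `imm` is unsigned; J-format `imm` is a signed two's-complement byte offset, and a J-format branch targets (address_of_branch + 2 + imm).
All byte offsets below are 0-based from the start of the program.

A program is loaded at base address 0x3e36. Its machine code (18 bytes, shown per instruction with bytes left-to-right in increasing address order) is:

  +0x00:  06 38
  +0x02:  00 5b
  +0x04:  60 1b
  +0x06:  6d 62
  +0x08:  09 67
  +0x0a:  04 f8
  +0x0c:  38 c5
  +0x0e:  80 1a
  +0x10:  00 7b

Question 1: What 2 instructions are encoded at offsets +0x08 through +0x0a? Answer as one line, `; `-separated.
@+08  little-endian(09 67) = 0x6709
  op=0x6709>>11=0xc ⇒ andi (RI)
  [10:8] rd=7 = R7
  [7:0] imm=9 = #9
@+0a  little-endian(04 f8) = 0xf804
  op=0xf804>>11=0x1f ⇒ bl (J)
  [10:0] imm=4 = #4

andi R7, #9; bl #4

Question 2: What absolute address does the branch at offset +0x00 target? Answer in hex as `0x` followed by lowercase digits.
@+00  little-endian(06 38) = 0x3806
  opcode bits[15:11]=0x7: jmp/J
  imm@[10:0]=0x6 ⇒ #6
  target = base 0x3e36 + off 0x00 + 2 + imm 6 = 0x3e3e

0x3e3e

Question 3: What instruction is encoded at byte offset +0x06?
andi R2, #109

@+06  little-endian(6d 62) = 0x626d
  top 5b → 0xc → andi [RI]
  rd: (w>>8)&0x7=0x2 → R2
  imm: (w>>0)&0xff=0x6d → #109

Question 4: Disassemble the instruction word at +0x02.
off 0x02: read 00 5b as little → 0x5b00
  opcode bits[15:11]=0xb: neg/R
  [10:8] rd=3 = R3

neg R3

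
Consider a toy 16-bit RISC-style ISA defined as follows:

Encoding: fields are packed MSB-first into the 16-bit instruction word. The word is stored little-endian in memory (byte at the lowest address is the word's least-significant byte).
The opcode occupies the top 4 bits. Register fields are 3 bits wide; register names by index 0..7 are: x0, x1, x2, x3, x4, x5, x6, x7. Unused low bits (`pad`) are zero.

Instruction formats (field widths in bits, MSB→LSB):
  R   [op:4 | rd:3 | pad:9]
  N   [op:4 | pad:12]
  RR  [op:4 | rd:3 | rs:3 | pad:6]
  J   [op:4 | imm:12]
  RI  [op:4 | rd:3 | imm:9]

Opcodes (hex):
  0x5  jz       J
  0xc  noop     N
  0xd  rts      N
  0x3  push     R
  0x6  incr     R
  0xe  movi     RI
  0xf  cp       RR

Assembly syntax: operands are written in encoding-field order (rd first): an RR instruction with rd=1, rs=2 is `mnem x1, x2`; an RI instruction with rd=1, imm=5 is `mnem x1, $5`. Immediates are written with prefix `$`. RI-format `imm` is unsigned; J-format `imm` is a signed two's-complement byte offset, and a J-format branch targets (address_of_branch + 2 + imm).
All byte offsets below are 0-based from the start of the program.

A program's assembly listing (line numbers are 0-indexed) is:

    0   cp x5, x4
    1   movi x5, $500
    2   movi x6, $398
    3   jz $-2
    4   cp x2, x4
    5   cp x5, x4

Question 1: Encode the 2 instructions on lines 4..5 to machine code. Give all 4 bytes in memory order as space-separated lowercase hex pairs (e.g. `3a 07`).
00 f5 00 fb

L4: cp op=0xf:4|rd=2:3|rs=4:3|pad=0:6 ⇒ 0xf500 ⇒ little 00 f5
L5: cp op=0xf:4|rd=5:3|rs=4:3|pad=0:6 ⇒ 0xfb00 ⇒ little 00 fb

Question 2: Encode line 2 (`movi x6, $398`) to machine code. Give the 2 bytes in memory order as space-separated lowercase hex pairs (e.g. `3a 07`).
2. movi fields op=0xe:4|rd=6:3|imm=398:9 → word ed8eh → 8e ed

8e ed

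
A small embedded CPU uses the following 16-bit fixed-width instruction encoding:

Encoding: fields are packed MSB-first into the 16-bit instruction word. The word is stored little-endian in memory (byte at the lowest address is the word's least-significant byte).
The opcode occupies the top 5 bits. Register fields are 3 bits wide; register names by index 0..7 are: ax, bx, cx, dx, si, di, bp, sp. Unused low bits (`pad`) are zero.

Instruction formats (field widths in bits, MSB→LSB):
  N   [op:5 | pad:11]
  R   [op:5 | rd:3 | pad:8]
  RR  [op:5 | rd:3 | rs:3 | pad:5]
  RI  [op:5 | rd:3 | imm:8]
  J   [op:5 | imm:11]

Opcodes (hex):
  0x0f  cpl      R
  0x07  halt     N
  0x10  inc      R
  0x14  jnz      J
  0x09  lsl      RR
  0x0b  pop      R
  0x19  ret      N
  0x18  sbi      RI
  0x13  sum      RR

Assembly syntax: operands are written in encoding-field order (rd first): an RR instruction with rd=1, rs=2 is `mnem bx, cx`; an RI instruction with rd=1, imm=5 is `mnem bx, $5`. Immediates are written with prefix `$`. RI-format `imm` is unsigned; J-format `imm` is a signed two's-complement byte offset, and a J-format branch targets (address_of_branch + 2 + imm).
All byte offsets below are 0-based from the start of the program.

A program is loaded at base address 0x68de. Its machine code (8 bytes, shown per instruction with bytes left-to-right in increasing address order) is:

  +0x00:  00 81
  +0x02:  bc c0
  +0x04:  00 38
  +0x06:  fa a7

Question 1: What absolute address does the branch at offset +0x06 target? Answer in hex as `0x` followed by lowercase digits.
[06] fa a7 → 0xa7fa
  op=0xa7fa>>11=0x14 ⇒ jnz (J)
  [10:0] imm=2042 (s11→-6) = $-6
  target = base 0x68de + off 0x06 + 2 + imm -6 = 0x68e0

0x68e0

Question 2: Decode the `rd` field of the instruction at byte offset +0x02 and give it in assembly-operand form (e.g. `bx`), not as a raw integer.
ax

@+02  little-endian(bc c0) = 0xc0bc
  opcode bits[15:11]=0x18: sbi/RI
  rd@[10:8]=0x0 ⇒ ax
  imm@[7:0]=0xbc ⇒ $188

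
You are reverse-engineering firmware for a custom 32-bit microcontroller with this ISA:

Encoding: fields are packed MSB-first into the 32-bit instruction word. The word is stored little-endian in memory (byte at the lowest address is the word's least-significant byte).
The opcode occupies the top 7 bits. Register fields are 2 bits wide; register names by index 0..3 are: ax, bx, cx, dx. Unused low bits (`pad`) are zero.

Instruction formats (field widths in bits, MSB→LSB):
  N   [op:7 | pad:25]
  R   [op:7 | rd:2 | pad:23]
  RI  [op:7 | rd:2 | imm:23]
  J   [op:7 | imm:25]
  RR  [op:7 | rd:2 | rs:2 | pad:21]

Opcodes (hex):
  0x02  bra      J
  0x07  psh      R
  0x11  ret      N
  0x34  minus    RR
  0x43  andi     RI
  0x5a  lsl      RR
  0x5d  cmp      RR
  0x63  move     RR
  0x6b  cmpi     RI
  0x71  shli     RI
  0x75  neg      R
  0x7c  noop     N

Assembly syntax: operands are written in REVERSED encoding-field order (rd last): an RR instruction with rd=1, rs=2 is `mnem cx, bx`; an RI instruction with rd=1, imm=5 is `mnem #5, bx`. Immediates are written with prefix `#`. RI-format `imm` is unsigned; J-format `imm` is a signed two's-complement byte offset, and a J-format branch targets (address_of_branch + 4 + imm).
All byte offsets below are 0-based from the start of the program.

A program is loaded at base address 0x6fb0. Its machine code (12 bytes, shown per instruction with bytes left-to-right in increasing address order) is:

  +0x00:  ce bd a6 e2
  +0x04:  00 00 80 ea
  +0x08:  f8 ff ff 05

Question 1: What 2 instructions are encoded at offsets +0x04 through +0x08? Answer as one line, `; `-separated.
neg bx; bra #-8

off 0x04: read 00 00 80 ea as little → 0xea800000
  top 7b → 0x75 → neg [R]
  rd@[24:23]=0x1 ⇒ bx
off 0x08: read f8 ff ff 05 as little → 0x05fffff8
  top 7b → 0x2 → bra [J]
  imm@[24:0]=0x1fffff8 (s25→-8) ⇒ #-8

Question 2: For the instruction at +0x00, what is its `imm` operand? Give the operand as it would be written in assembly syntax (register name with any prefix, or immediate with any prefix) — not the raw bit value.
#2538958

+0x00: ce bd a6 e2 ⇒ word 0xe2a6bdce (little)
  opcode bits[31:25]=0x71: shli/RI
  rd: (w>>23)&0x3=0x1 → bx
  imm: (w>>0)&0x7fffff=0x26bdce → #2538958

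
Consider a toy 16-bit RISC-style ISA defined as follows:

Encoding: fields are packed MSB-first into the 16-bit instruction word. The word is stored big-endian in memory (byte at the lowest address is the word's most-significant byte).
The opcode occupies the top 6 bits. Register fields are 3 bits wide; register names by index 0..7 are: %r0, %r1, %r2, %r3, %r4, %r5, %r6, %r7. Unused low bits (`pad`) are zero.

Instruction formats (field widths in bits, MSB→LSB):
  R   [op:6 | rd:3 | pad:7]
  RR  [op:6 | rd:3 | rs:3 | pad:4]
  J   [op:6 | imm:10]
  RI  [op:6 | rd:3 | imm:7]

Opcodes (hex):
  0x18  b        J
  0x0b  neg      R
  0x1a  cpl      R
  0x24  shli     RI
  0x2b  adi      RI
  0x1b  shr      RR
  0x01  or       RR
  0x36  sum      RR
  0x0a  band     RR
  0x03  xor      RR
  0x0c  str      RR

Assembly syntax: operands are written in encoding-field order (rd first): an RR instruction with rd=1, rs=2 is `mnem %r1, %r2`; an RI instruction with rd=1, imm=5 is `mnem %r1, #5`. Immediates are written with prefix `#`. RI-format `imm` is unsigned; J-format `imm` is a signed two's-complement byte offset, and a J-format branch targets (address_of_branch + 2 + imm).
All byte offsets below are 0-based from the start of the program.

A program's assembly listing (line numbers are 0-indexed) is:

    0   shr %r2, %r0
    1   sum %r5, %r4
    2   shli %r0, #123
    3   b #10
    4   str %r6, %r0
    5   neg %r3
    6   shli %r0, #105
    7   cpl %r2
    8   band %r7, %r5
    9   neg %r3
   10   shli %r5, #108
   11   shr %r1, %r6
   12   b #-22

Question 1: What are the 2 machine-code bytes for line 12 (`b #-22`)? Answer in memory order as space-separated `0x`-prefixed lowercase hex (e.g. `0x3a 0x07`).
line 12 (b): pack op=0x18:6|imm=-22:10 = 0x63ea; big→ 63 ea

0x63 0xea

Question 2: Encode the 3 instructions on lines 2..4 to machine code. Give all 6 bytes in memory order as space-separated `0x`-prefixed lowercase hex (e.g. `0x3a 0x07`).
0x90 0x7b 0x60 0x0a 0x33 0x00

2. shli fields op=0x24:6|rd=0:3|imm=123:7 → word 907bh → 90 7b
3. b fields op=0x18:6|imm=10:10 → word 600ah → 60 0a
4. str fields op=0xc:6|rd=6:3|rs=0:3|pad=0:4 → word 3300h → 33 00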